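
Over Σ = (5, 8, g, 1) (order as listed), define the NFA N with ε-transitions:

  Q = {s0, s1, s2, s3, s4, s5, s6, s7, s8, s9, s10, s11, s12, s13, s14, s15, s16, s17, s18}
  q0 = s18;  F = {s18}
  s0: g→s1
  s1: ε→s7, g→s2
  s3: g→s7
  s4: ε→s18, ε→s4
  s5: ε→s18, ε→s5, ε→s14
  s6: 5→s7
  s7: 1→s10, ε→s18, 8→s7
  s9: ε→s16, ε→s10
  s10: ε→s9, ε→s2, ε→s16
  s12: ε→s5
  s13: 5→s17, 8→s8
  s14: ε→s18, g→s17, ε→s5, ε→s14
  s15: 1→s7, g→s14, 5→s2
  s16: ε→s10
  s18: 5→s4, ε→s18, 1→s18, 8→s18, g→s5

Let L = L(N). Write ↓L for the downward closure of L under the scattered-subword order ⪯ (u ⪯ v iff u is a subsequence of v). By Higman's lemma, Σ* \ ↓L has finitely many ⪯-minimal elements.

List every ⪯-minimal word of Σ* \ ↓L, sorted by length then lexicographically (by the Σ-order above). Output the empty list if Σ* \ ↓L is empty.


|Q|=19, |F|=1, |δ|=34 (18 ε).
min D↑ (1 st, q0=0, F={}): 0:5→0,8→0,g→0,1→0 (ε-aug+det+¬).
L(D↑) = ∅ ⇒ ↓L = Σ*.

A = [].


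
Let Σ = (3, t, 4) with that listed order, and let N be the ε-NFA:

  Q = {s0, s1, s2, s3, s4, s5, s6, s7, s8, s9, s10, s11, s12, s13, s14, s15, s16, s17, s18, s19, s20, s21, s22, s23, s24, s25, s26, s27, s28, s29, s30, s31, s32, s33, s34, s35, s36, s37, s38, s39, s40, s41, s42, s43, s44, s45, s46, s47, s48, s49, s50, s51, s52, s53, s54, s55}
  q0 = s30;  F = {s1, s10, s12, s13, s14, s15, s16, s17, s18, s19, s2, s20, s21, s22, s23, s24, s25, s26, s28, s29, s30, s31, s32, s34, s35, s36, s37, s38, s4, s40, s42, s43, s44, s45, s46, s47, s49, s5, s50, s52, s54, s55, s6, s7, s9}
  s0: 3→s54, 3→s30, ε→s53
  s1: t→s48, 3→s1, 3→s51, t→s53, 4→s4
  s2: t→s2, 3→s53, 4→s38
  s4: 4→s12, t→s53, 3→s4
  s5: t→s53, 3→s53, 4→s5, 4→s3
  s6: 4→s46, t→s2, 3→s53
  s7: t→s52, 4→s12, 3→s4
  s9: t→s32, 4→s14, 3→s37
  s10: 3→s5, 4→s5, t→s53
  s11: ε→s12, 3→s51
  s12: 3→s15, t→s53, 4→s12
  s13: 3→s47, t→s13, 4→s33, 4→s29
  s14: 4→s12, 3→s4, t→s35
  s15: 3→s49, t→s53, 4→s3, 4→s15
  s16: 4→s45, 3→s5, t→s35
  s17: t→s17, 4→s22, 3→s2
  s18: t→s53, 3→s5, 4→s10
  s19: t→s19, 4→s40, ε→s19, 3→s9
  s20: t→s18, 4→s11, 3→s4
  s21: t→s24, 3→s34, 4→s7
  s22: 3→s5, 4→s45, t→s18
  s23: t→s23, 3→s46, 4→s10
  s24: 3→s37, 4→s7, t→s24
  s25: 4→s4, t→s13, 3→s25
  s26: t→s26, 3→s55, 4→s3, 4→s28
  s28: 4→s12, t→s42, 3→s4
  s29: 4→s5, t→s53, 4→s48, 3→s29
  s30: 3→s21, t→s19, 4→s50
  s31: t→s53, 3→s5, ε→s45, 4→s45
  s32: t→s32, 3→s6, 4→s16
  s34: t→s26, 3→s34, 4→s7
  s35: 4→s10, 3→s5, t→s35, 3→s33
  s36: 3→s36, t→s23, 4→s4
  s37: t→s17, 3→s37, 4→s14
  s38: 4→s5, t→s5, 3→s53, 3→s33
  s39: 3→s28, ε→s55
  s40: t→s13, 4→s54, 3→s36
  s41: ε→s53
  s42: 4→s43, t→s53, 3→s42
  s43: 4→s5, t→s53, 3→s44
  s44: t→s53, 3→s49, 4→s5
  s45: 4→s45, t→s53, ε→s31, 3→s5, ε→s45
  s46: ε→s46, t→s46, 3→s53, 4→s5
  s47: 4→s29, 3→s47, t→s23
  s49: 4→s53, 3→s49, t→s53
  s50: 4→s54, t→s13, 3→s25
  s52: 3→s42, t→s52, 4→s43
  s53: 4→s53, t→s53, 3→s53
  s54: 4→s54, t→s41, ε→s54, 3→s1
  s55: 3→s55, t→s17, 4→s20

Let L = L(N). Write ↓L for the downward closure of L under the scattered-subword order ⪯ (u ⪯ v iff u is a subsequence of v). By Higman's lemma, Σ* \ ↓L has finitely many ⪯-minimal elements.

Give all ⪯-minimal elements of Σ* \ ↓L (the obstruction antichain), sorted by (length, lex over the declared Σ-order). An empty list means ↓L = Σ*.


min(Σ*\↓L) = [44t, 343t, t3t33, 4t443, 33t4tt, 344334].

|Q|=56, |F|=45, |δ|=161 (10 ε).
min D↑ (45 st, q0=0, F={23}): 0:3→1,t→2,4→3 1:3→4,t→5,4→6 2:3→7,t→2,4→8 3:3→9,t→10,4→11 4:3→4,t→12,4→6 5:3→13,t→5,4→6 6:3→14,t→15,4→16 7:3→13,t→17,4→18 8:3→19,t→10,4→11 9:3→9,t→10,4→14 10:3→20,t→10,4→21 11:3→22,t→23,4→11 12:3→24,t→12,4→25 13:3→13,t→26,4→18 14:3→14,t→23,4→16 15:3→27,t→15,4→28 16:3→29,t→23,4→16 17:3→30,t→17,4→31 18:3→14,t→32,4→16 19:3→19,t→33,4→14 20:3→20,t→33,4→21 21:3→21,t→23,4→34 22:3→22,t→23,4→14 23:3→23,t→23,4→23 24:3→24,t→26,4→35 25:3→14,t→27,4→16 26:3→36,t→26,4→37 27:3→27,t→23,4→28 28:3→38,t→23,4→34 29:3→39,t→23,4→29 30:3→23,t→36,4→40 31:3→34,t→32,4→41 32:3→34,t→32,4→42 33:3→40,t→33,4→42 34:3→23,t→23,4→34 35:3→14,t→43,4→16 36:3→23,t→36,4→44 37:3→34,t→43,4→41 38:3→39,t→23,4→34 39:3→39,t→23,4→23 40:3→23,t→40,4→34 41:3→34,t→23,4→41 42:3→34,t→23,4→34 43:3→34,t→23,4→42 44:3→23,t→34,4→34 (ε-aug+det+¬).
'44t': N↓-sim [52, 39, 20, 3] end={s41,s48,s53} rej; 3/3 deletions ∈↓L.
'343t': |S_i|=[52, 46, 29, 14, 1] end={s53} rej; 4/4 del acc.
't3t33': |S_i|=[52, 47, 37, 19, 8, 2] end={s33,s53} — reject; 5/5 del acc.
'4t443': run [52, 39, 19, 10, 4, 1] end={s53} rej; 5/5 del acc.
'33t4tt': |S_i|=[52, 46, 41, 33, 23, 9, 1] end={s53} ∉↓L; 6/6 single-dels accept.
'344334': run [52, 46, 29, 14, 7, 2, 1] end={s53} rej; 6/6 single-dels accept.
6 minimals (antichain).


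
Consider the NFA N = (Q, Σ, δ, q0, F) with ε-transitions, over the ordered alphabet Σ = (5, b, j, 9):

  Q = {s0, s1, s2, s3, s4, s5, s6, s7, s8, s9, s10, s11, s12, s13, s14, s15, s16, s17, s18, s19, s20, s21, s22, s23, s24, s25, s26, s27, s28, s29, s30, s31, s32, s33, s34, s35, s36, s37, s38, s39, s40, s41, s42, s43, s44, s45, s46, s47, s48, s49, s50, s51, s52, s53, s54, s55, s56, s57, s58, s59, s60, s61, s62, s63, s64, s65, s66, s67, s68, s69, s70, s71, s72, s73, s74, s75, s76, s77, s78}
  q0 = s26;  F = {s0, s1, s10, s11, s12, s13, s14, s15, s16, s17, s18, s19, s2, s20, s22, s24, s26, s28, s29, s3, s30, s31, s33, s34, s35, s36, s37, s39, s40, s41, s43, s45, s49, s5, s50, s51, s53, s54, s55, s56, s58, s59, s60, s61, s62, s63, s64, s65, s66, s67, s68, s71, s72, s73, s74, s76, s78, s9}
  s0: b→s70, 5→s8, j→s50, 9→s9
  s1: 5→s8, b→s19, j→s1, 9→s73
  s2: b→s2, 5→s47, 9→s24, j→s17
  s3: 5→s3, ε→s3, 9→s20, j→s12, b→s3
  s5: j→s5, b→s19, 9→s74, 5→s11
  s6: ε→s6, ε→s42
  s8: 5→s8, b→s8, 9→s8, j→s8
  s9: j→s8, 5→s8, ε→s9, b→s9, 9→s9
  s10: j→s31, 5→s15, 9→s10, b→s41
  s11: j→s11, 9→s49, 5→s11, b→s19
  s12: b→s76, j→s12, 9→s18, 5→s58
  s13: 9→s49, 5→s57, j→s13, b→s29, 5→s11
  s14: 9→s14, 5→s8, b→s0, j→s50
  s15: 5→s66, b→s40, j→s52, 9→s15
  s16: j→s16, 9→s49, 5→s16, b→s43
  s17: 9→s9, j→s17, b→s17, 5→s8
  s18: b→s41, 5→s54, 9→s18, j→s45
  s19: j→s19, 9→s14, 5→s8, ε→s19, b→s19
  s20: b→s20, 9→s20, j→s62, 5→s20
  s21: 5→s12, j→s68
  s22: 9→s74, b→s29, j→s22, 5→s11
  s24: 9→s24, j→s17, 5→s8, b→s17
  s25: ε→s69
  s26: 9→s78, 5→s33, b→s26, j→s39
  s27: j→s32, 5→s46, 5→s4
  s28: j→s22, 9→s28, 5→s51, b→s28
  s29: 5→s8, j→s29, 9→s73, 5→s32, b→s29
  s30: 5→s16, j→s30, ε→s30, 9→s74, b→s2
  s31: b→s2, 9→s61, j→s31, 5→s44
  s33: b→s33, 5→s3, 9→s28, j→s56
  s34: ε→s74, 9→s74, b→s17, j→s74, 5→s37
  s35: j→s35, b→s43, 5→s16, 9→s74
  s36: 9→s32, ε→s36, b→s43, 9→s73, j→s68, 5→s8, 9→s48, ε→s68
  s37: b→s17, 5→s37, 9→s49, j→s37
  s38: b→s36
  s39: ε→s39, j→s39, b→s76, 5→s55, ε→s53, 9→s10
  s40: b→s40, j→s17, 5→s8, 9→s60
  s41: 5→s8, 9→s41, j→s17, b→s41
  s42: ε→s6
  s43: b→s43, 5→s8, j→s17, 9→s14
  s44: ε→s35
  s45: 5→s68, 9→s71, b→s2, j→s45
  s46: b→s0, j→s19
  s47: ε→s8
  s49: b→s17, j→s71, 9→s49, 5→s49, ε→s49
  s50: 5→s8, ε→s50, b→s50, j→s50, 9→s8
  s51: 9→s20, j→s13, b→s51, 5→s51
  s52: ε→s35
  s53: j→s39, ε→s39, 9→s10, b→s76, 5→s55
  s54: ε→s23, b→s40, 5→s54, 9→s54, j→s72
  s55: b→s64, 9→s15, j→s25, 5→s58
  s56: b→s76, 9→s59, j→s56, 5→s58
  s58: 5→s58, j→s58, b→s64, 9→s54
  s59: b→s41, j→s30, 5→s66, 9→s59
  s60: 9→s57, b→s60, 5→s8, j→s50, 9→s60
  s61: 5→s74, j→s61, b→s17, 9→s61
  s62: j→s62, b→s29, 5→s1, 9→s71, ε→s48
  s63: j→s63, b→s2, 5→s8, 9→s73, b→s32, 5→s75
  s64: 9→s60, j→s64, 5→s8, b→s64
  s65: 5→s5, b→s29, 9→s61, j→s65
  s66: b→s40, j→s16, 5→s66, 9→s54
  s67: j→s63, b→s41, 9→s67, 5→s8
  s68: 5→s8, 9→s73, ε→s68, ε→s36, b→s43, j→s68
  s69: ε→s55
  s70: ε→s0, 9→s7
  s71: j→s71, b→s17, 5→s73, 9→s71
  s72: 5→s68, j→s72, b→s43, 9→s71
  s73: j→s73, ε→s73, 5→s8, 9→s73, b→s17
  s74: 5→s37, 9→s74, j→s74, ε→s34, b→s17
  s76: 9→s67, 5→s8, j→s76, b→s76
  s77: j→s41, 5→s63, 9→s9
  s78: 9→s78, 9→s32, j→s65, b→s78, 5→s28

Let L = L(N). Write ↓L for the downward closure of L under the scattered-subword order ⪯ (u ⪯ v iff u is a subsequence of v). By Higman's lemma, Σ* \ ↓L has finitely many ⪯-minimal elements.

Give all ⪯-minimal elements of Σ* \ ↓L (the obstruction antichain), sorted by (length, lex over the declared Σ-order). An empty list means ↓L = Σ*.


|Q|=79, |F|=58, |δ|=283 (27 ε).
min D↑ (56 st, q0=0, F={19}): 0:5→1,b→0,j→2,9→3 1:5→4,b→1,j→5,9→6 2:5→7,b→8,j→2,9→9 3:5→6,b→3,j→10,9→3 4:5→4,b→4,j→11,9→12 5:5→13,b→8,j→5,9→14 6:5→15,b→6,j→16,9→6 7:5→13,b→17,j→7,9→18 8:5→19,b→8,j→8,9→20 9:5→18,b→21,j→22,9→9 10:5→23,b→24,j→10,9→25 11:5→13,b→8,j→11,9→26 12:5→12,b→12,j→27,9→12 13:5→13,b→17,j→13,9→28 14:5→29,b→21,j→30,9→14 15:5→15,b→15,j→31,9→12 16:5→32,b→24,j→16,9→33 17:5→19,b→17,j→17,9→34 18:5→29,b→35,j→36,9→18 19:5→19,b→19,j→19,9→19 20:5→19,b→21,j→37,9→20 21:5→19,b→21,j→38,9→21 22:5→36,b→39,j→22,9→25 23:5→32,b→40,j→23,9→33 24:5→19,b→24,j→24,9→41 25:5→33,b→38,j→25,9→25 26:5→28,b→21,j→42,9→26 27:5→43,b→24,j→27,9→44 28:5→28,b→35,j→45,9→28 29:5→29,b→35,j→46,9→28 30:5→46,b→39,j→30,9→33 31:5→32,b→24,j→31,9→47 32:5→32,b→40,j→32,9→47 33:5→48,b→38,j→33,9→33 34:5→19,b→34,j→49,9→34 35:5→19,b→35,j→38,9→34 36:5→46,b→50,j→36,9→33 37:5→19,b→39,j→37,9→41 38:5→19,b→38,j→38,9→51 39:5→19,b→39,j→38,9→52 40:5→19,b→40,j→40,9→53 41:5→19,b→38,j→41,9→41 42:5→54,b→39,j→42,9→44 43:5→19,b→40,j→43,9→41 44:5→41,b→38,j→44,9→44 45:5→54,b→50,j→45,9→44 46:5→46,b→50,j→46,9→47 47:5→47,b→38,j→44,9→47 48:5→48,b→38,j→48,9→47 49:5→19,b→49,j→49,9→19 50:5→19,b→50,j→38,9→53 51:5→19,b→51,j→19,9→51 52:5→19,b→38,j→38,9→52 53:5→19,b→55,j→49,9→53 54:5→19,b→50,j→54,9→41 55:5→19,b→55,j→49,9→51 (ε-aug+det+¬).
'jb5': run [71, 64, 25, 4] end={s32,s47,s75,s8} rej; 3/3 single-dels accept.
'559j55': N↓-sim [71, 63, 47, 36, 26, 18, 1] end={s8} ∉↓L; 6/6 deletions ∈↓L.
'j5b9j9': |S_i|=[71, 64, 42, 14, 9, 2, 1] end={s8} — reject; 6/6 del acc.
'j9bj9j': N↓-sim [71, 64, 45, 17, 4, 2, 1] end={s8} rej; 6/6 single-dels accept.
'9j9b9j': run [71, 58, 43, 18, 7, 3, 1] end={s8} — reject; 6/6 deletions ∈↓L.
5 obstructions.

Antichain: [jb5, 559j55, j5b9j9, j9bj9j, 9j9b9j].


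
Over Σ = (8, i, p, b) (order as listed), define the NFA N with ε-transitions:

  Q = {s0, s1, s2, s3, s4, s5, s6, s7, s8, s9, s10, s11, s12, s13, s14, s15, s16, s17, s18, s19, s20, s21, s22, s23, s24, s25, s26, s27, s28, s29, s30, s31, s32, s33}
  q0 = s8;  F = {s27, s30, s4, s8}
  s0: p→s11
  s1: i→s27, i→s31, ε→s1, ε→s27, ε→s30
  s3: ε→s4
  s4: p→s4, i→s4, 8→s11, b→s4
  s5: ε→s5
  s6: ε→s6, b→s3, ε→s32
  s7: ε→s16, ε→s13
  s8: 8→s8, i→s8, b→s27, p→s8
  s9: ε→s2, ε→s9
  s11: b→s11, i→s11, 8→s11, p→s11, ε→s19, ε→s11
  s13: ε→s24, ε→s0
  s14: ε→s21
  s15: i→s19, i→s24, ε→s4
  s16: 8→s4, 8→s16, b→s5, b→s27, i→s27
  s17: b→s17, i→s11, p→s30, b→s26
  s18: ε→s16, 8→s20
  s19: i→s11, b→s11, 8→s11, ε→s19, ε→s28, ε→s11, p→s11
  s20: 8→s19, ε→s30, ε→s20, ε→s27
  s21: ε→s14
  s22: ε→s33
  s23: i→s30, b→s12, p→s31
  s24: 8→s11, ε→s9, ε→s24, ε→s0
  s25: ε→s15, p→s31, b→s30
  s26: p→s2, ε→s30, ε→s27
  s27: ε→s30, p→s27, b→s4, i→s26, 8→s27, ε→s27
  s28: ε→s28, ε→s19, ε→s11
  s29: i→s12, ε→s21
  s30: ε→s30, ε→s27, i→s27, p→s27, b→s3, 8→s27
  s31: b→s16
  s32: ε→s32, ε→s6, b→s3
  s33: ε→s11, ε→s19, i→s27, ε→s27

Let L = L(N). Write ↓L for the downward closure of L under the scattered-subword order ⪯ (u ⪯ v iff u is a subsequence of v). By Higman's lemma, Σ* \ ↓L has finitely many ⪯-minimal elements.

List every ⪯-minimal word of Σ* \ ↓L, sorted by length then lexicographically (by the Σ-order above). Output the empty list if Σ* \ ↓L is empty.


Antichain: [bb8].

|Q|=34, |F|=4, |δ|=97 (45 ε).
min D↑ (4 st, q0=0, F={3}): 0:8→0,i→0,p→0,b→1 1:8→1,i→1,p→1,b→2 2:8→3,i→2,p→2,b→2 3:8→3,i→3,p→3,b→3 [Hopcroft].
'bb8': N↓-sim [10, 9, 5, 3] end={s11,s19,s28} ∉↓L; 3/3 single-dels accept.
1 words, ⪯-incomp.


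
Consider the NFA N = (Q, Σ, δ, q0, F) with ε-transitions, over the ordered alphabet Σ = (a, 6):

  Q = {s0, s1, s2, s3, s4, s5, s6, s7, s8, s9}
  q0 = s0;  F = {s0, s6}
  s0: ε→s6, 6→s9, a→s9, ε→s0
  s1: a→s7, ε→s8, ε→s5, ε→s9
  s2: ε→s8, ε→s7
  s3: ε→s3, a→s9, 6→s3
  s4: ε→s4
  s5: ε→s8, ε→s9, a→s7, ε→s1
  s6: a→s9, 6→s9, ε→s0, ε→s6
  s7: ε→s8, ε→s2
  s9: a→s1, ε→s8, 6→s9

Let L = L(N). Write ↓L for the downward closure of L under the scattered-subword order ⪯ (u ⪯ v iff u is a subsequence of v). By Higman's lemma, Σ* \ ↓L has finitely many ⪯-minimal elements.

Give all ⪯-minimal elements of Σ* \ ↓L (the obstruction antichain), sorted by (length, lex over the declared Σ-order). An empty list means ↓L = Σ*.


|Q|=10, |F|=2, |δ|=27 (17 ε).
min D↑ (2 st, q0=0, F={1}): 0:a→1,6→1 1:a→1,6→1.
'a': |S_i|=[8, 6] end={s1,s2,s5,s7,s8,s9} rej; 1/1 deletions ∈↓L.
'6': N↓-sim [8, 6] end={s1,s2,s5,s7,s8,s9} — reject; 1/1 deletions ∈↓L.
2 minimals (antichain).

Antichain: [a, 6].


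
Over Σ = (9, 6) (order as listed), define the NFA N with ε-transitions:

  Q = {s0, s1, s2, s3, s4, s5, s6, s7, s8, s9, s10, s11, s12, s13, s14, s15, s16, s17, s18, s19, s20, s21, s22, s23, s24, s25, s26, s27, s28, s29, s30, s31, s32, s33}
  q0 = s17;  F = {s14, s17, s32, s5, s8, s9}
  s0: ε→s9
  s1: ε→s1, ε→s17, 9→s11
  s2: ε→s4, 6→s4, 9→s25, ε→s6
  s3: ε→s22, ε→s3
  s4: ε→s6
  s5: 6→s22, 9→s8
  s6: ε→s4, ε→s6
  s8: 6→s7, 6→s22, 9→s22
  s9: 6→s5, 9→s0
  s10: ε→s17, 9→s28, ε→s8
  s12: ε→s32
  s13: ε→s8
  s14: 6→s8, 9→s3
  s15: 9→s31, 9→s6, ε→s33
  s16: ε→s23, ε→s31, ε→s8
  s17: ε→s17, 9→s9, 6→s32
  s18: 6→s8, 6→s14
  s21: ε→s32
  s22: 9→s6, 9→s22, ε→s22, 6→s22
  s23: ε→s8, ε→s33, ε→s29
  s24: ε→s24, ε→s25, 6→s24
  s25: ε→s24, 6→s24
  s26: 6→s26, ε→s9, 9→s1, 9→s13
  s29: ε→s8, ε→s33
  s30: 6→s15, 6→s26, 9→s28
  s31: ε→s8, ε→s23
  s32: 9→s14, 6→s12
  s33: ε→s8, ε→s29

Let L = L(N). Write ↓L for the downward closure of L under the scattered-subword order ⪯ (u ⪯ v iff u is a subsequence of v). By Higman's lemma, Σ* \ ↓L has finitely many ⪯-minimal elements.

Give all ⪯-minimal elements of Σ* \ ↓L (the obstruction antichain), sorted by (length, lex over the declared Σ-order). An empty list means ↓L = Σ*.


|Q|=34, |F|=6, |δ|=66 (34 ε).
min D↑ (7 st, q0=0, F={6}): 0:9→1,6→2 1:9→1,6→3 2:9→4,6→2 3:9→5,6→6 4:9→6,6→5 5:9→6,6→6 6:9→6,6→6.
'966': N↓-sim [13, 10, 6, 4] end={s22,s4,s6,s7} — reject; 3/3 single-dels accept.
'699': N↓-sim [13, 10, 7, 4] end={s22,s3,s4,s6} — reject; 3/3 single-dels accept.
2 words, ⪯-incomp.

A = [966, 699].


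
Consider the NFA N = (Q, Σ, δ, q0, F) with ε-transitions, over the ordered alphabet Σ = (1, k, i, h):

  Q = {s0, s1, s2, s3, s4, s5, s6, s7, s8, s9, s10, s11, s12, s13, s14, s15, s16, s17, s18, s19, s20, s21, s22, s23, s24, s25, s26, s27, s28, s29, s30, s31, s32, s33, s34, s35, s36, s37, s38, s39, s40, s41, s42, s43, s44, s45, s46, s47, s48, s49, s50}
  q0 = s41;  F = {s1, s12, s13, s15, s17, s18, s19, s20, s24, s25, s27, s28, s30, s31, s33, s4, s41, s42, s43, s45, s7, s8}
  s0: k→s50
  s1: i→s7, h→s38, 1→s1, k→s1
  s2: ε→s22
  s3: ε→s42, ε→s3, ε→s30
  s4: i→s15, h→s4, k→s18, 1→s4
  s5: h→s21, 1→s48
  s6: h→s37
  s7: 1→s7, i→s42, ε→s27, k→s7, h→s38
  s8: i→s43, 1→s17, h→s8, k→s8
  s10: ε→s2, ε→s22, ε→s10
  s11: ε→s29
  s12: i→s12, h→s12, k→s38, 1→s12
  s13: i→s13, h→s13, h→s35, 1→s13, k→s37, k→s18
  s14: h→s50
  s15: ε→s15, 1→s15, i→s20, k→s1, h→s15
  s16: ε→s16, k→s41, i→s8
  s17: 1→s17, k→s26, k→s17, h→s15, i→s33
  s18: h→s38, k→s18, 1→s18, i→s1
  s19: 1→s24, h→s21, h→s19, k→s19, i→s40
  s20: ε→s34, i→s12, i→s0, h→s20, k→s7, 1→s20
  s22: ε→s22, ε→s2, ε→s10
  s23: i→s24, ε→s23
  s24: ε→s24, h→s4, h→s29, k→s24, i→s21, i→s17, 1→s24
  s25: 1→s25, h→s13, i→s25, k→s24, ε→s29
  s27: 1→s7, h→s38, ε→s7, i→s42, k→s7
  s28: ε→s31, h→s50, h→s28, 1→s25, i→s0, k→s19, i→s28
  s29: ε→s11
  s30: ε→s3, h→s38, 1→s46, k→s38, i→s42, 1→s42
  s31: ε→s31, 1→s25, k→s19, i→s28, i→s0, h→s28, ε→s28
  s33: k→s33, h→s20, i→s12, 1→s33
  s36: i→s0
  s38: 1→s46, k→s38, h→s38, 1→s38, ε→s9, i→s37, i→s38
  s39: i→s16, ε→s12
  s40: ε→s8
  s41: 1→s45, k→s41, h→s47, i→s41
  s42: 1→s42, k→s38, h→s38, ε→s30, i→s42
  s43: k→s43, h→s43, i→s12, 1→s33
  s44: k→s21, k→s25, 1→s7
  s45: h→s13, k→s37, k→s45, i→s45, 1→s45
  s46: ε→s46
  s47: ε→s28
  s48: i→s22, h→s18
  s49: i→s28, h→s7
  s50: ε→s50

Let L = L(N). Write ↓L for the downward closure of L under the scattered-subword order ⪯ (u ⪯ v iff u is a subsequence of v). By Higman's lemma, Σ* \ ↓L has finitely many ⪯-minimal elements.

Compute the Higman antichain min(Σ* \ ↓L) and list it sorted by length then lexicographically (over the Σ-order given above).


min(Σ*\↓L) = [1hkh, hkiiik].

|Q|=51, |F|=22, |δ|=154 (31 ε).
min D↑ (20 st, q0=0, F={10}): 0:1→1,k→0,i→0,h→2 1:1→1,k→1,i→1,h→3 2:1→4,k→5,i→2,h→2 3:1→3,k→6,i→3,h→3 4:1→4,k→7,i→4,h→3 5:1→7,k→5,i→8,h→5 6:1→6,k→6,i→9,h→10 7:1→7,k→7,i→11,h→12 8:1→11,k→8,i→13,h→8 9:1→9,k→9,i→14,h→10 10:1→10,k→10,i→10,h→10 11:1→11,k→11,i→15,h→16 12:1→12,k→6,i→16,h→12 13:1→15,k→13,i→17,h→13 14:1→14,k→14,i→18,h→10 15:1→15,k→15,i→17,h→19 16:1→16,k→9,i→19,h→16 17:1→17,k→10,i→17,h→17 18:1→18,k→10,i→18,h→10 19:1→19,k→14,i→17,h→19.
'1hkh': |S_i|=[37, 29, 22, 12, 4] end={s37,s38,s46,s9} ∉↓L; 4/4 deletions ∈↓L.
'hkiiik': |S_i|=[37, 35, 29, 23, 16, 10, 5] end={s37,s38,s46,s50,s9} — reject; 6/6 del acc.
2 minimals (antichain).


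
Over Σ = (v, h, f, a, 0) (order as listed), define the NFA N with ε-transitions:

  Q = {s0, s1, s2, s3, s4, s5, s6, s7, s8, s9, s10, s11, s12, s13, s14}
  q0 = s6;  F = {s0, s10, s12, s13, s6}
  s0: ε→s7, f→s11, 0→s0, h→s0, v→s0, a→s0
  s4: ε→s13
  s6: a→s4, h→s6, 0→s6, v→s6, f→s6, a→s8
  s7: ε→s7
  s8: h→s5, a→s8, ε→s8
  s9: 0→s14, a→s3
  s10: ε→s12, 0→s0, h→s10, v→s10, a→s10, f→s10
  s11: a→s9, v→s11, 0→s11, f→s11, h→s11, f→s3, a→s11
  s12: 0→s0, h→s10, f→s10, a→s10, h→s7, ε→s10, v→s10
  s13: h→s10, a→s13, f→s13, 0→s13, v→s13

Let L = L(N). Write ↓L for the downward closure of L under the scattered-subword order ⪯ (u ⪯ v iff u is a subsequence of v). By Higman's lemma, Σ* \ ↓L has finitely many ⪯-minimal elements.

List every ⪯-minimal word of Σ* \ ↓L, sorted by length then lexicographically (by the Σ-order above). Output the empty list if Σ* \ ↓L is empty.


|Q|=15, |F|=5, |δ|=44 (6 ε).
min D↑ (5 st, q0=0, F={4}): 0:v→0,h→0,f→0,a→1,0→0 1:v→1,h→2,f→1,a→1,0→1 2:v→2,h→2,f→2,a→2,0→3 3:v→3,h→3,f→4,a→3,0→3 4:v→4,h→4,f→4,a→4,0→4 (ε-aug+det+¬).
'ah0f': |S_i|=[13, 12, 9, 6, 4] end={s11,s14,s3,s9} ∉↓L; 4/4 single-dels accept.
1 words, ⪯-incomp.

Antichain: [ah0f].


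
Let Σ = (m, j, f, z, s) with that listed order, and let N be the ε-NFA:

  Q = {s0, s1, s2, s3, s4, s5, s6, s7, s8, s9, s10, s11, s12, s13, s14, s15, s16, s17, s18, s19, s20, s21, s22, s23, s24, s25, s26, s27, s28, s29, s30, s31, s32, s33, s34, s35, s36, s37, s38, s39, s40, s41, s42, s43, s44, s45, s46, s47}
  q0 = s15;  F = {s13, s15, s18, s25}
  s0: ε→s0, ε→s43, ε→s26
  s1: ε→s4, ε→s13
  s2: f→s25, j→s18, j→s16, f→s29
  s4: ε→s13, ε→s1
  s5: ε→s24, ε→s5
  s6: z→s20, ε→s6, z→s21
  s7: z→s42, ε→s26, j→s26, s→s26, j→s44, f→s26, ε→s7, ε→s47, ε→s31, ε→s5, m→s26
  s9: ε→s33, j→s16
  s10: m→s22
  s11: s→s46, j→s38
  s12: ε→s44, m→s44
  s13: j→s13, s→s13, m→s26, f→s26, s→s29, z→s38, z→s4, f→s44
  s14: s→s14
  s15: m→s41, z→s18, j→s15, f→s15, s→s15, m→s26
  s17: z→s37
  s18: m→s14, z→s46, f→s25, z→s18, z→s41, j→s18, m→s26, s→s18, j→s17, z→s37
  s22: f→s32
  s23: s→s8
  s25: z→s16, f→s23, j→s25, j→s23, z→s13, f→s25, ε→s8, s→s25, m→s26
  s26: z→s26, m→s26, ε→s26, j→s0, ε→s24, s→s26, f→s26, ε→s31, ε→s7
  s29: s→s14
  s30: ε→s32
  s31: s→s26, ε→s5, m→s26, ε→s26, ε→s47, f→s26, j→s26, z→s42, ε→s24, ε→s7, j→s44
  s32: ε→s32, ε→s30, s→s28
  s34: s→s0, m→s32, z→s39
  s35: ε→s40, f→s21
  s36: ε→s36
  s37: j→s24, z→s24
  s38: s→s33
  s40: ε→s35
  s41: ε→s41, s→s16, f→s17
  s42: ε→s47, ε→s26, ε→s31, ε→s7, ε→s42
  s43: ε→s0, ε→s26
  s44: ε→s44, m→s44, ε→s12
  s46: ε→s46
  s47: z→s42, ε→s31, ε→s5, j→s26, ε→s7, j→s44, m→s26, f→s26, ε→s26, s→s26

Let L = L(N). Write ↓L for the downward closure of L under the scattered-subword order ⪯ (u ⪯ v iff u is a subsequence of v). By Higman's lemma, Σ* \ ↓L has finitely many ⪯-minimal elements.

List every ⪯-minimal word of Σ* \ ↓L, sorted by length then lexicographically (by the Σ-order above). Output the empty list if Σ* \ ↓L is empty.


|Q|=48, |F|=4, |δ|=130 (48 ε).
min D↑ (5 st, q0=0, F={1}): 0:m→1,j→0,f→0,z→2,s→0 1:m→1,j→1,f→1,z→1,s→1 2:m→1,j→2,f→3,z→2,s→2 3:m→1,j→3,f→3,z→4,s→3 4:m→1,j→4,f→1,z→4,s→4 [Hopcroft].
'm': N↓-sim [28, 16] end={s0,s12,s14,s16,s17,s24,s26,s31,s37,s41,s42,s43,…} rej; 1/1 del acc.
'zfzf': run [28, 27, 24, 20, 11] end={s0,s12,s24,s26,s31,s42,s43,s44,s47,s5,s7} rej; 4/4 deletions ∈↓L.
2 words, ⪯-incomp.

A = [m, zfzf].


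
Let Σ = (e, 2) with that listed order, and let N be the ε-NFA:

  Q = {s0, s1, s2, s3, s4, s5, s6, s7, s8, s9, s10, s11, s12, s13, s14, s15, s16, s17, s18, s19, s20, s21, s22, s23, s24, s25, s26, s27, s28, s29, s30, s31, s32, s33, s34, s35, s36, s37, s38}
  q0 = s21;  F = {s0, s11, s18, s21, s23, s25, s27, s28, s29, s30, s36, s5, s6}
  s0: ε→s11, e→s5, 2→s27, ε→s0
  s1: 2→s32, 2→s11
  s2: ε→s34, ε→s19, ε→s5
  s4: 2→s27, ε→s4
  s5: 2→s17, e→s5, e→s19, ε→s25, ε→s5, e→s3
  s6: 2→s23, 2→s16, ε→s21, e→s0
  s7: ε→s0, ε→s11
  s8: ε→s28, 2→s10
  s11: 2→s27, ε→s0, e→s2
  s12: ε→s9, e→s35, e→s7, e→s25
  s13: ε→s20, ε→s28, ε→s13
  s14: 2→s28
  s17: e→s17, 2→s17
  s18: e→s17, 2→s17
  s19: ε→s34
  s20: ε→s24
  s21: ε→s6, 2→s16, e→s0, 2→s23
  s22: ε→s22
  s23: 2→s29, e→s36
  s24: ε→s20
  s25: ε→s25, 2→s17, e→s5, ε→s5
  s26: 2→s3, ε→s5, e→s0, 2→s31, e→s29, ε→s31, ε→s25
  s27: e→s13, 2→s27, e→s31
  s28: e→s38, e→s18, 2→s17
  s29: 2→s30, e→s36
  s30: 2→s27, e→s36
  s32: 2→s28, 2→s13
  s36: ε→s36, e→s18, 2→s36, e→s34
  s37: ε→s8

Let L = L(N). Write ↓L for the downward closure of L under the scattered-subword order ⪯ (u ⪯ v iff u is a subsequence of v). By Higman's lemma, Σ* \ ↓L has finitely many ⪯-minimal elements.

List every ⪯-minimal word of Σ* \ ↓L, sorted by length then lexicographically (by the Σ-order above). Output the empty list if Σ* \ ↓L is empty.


Antichain: [ee2, 2eee, 2222e2].

|Q|=39, |F|=13, |δ|=78 (29 ε).
min D↑ (11 st, q0=0, F={7}): 0:e→1,2→2 1:e→3,2→4 2:e→5,2→6 3:e→3,2→7 4:e→8,2→4 5:e→9,2→5 6:e→5,2→10 7:e→7,2→7 8:e→9,2→7 9:e→7,2→7 10:e→5,2→4 (ε-aug+det+¬).
'ee2': N↓-sim [24, 18, 14, 1] end={s17} rej; 3/3 del acc.
'2eee': N↓-sim [24, 15, 10, 4, 1] end={s17} — reject; 4/4 deletions ∈↓L.
'2222e2': run [24, 15, 13, 12, 11, 9, 1] end={s17} ∉↓L; 6/6 del acc.
3 minimals (antichain).


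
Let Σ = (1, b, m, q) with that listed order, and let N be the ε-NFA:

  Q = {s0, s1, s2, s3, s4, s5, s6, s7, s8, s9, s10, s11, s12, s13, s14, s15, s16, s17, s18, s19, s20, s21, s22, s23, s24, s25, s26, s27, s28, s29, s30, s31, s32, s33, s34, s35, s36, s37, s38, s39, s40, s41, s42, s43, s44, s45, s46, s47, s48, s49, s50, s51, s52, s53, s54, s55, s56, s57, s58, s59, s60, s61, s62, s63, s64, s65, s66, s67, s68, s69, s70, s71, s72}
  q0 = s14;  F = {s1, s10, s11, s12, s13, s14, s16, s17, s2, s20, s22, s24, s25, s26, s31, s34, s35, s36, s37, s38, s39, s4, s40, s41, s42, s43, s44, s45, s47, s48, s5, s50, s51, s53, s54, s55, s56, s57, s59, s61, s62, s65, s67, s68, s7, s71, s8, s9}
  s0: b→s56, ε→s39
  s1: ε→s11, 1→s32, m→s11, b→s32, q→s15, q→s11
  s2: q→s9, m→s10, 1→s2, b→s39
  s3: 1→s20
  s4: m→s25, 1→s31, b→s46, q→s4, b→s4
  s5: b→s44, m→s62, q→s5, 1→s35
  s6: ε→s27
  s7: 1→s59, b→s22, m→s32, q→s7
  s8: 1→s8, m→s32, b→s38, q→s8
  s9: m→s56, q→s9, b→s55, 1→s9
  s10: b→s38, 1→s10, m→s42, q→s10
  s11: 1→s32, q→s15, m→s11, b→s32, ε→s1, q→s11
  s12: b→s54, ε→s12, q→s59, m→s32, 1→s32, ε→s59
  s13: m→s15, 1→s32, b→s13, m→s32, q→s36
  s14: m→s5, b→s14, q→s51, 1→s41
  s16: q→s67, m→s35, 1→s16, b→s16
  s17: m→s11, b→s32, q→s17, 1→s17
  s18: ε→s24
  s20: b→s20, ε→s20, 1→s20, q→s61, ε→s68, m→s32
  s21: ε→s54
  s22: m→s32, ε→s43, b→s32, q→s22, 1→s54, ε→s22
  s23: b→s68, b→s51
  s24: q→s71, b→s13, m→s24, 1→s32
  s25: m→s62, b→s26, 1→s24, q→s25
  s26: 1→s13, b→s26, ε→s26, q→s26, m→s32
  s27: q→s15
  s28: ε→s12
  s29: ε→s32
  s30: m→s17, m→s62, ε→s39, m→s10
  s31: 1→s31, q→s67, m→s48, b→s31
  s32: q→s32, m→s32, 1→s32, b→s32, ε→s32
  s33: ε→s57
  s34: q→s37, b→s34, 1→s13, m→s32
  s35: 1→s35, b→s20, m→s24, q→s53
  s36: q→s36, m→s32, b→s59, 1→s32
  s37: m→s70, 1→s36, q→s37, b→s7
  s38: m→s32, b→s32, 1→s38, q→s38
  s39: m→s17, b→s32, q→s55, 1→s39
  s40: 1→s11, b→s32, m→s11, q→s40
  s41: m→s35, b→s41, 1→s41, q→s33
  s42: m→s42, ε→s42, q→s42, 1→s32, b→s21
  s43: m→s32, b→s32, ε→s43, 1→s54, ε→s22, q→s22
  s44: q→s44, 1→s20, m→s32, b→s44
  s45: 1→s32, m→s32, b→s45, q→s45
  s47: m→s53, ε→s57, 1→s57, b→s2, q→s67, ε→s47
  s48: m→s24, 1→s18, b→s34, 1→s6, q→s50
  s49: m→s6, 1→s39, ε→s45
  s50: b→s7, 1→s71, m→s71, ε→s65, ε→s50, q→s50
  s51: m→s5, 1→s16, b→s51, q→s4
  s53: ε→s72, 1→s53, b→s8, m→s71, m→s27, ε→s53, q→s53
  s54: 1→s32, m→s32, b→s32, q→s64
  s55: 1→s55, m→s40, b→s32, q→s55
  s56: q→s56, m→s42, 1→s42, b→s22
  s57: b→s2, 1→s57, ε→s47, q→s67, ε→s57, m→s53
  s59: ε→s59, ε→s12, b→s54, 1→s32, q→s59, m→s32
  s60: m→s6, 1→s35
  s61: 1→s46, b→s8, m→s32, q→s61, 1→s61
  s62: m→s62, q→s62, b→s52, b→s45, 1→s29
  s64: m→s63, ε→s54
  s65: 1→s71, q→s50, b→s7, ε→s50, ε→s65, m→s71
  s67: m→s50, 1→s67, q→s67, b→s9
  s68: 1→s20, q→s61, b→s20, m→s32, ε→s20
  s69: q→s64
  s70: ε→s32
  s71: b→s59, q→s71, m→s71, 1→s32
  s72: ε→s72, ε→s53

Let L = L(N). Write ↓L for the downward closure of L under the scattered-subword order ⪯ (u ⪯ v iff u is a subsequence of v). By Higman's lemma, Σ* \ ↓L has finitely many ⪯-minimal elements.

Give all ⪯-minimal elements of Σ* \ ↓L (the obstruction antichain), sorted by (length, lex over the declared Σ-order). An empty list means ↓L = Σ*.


min(Σ*\↓L) = [mbm, mm1, 1qbbb, qqm11].

|Q|=73, |F|=48, |δ|=257 (39 ε).
min D↑ (43 st, q0=0, F={15}): 0:1→1,b→0,m→2,q→3 1:1→1,b→1,m→4,q→5 2:1→4,b→6,m→7,q→2 3:1→8,b→3,m→2,q→9 4:1→4,b→10,m→11,q→12 5:1→5,b→13,m→12,q→14 6:1→10,b→6,m→15,q→6 7:1→15,b→16,m→7,q→7 8:1→8,b→8,m→4,q→14 9:1→17,b→9,m→18,q→9 10:1→10,b→10,m→15,q→19 11:1→15,b→20,m→11,q→21 12:1→12,b→22,m→21,q→12 13:1→13,b→23,m→24,q→25 14:1→14,b→25,m→26,q→14 15:1→15,b→15,m→15,q→15 16:1→15,b→16,m→15,q→16 17:1→17,b→17,m→27,q→14 18:1→11,b→28,m→7,q→18 19:1→19,b→22,m→15,q→19 20:1→15,b→20,m→15,q→29 21:1→15,b→30,m→21,q→21 22:1→22,b→31,m→15,q→22 23:1→23,b→15,m→32,q→33 24:1→24,b→31,m→34,q→24 25:1→25,b→33,m→35,q→25 26:1→21,b→36,m→21,q→26 27:1→11,b→37,m→11,q→26 28:1→20,b→28,m→15,q→28 29:1→15,b→30,m→15,q→29 30:1→15,b→38,m→15,q→30 31:1→31,b→15,m→15,q→31 32:1→32,b→15,m→39,q→32 33:1→33,b→15,m→40,q→33 34:1→15,b→38,m→34,q→34 35:1→34,b→41,m→34,q→35 36:1→30,b→41,m→15,q→36 37:1→20,b→37,m→15,q→42 38:1→15,b→15,m→15,q→38 39:1→15,b→15,m→39,q→39 40:1→39,b→15,m→39,q→40 41:1→38,b→15,m→15,q→41 42:1→29,b→36,m→15,q→42.
'mbm': |S_i|=[62, 48, 26, 4] end={s15,s32,s63,s70} rej; 3/3 deletions ∈↓L.
'mm1': N↓-sim [62, 48, 21, 2] end={s29,s32} ∉↓L; 3/3 deletions ∈↓L.
'1qbbb': run [62, 52, 39, 24, 15, 1] end={s32} rej; 5/5 deletions ∈↓L.
'qqm11': |S_i|=[62, 60, 53, 35, 19, 1] end={s32} ∉↓L; 5/5 del acc.
4 words, ⪯-incomp.


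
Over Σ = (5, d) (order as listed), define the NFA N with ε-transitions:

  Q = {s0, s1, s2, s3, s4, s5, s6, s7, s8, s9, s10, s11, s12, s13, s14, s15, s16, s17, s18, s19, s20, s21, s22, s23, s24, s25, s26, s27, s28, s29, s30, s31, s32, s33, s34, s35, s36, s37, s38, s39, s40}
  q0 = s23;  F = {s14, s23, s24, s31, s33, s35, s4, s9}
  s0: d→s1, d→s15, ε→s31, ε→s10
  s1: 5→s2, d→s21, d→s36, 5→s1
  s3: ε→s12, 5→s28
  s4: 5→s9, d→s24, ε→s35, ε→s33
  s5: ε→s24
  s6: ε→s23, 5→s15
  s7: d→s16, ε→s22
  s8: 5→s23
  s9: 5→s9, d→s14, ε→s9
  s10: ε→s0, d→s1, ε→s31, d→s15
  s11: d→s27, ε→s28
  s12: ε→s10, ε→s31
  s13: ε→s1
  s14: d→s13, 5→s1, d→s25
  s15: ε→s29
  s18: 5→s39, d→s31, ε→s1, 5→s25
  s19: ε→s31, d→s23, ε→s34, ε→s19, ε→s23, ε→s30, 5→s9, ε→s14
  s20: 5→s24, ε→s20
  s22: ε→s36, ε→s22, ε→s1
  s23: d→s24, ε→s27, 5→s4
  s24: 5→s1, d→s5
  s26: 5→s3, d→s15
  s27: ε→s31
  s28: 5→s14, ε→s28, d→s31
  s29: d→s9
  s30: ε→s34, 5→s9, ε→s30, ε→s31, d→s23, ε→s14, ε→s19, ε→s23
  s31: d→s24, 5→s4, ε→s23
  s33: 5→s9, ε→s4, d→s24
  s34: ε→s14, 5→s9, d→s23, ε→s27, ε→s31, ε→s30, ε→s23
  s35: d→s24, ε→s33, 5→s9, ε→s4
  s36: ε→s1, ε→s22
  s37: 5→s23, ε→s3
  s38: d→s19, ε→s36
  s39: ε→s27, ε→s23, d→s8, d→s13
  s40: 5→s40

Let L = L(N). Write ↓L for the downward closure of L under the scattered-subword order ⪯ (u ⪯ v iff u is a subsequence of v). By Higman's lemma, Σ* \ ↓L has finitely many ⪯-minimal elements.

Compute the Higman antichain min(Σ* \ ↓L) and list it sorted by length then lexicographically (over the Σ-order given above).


A = [d5, 55dd].

|Q|=41, |F|=8, |δ|=101 (51 ε).
min D↑ (6 st, q0=0, F={4}): 0:5→1,d→2 1:5→3,d→2 2:5→4,d→2 3:5→3,d→5 4:5→4,d→4 5:5→4,d→4 (ε-aug+det+¬).
'd5': N↓-sim [17, 10, 5] end={s1,s2,s21,s22,s36} — reject; 2/2 single-dels accept.
'55dd': N↓-sim [17, 14, 9, 8, 7] end={s1,s13,s2,s21,s22,s25,s36} rej; 4/4 del acc.
2 minimals (antichain).


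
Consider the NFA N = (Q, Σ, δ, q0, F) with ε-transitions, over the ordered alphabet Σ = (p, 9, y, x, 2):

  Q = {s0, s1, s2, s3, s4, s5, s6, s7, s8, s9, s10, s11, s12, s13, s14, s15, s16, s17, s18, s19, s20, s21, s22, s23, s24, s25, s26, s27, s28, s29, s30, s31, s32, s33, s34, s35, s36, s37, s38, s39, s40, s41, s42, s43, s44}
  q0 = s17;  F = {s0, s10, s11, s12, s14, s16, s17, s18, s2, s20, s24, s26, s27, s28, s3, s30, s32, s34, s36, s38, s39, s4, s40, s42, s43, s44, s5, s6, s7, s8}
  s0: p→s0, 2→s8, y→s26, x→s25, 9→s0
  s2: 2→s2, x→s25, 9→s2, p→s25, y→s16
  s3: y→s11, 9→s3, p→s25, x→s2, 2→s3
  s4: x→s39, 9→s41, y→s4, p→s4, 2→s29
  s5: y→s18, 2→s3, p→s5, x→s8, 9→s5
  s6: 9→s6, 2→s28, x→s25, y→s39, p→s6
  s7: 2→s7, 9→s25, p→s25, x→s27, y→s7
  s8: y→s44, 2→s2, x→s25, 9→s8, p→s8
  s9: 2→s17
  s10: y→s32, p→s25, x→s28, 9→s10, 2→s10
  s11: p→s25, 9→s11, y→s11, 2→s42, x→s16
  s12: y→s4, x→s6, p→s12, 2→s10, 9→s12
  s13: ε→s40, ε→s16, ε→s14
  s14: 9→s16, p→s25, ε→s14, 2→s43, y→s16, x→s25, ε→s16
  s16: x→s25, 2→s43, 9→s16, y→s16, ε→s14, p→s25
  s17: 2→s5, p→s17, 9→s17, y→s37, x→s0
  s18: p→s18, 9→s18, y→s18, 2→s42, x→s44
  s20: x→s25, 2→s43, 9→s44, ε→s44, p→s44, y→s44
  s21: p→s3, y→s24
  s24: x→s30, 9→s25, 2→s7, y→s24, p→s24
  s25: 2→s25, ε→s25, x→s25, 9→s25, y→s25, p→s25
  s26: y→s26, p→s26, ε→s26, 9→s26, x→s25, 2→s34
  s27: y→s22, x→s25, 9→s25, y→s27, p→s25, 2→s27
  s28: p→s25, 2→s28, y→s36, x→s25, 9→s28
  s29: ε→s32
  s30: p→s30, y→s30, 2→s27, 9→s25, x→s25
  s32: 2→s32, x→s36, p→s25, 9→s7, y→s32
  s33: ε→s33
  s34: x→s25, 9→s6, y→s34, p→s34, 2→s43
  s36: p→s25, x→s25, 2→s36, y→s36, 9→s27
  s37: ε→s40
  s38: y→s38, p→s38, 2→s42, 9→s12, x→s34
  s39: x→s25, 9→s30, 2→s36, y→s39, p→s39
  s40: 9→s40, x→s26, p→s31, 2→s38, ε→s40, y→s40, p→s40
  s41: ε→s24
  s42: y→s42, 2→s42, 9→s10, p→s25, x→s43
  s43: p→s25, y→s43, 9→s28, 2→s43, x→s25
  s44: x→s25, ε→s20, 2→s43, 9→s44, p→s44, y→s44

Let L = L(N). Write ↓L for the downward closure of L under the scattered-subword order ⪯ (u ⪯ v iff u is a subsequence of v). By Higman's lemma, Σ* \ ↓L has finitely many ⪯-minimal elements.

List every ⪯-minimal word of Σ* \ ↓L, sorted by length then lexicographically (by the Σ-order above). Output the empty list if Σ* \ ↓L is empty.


min(Σ*\↓L) = [xx, 22p, y29y99].

|Q|=45, |F|=30, |δ|=175 (15 ε).
min D↑ (29 st, q0=0, F={6}): 0:p→0,9→0,y→1,x→2,2→3 1:p→1,9→1,y→1,x→4,2→5 2:p→2,9→2,y→4,x→6,2→7 3:p→3,9→3,y→8,x→7,2→9 4:p→4,9→4,y→4,x→6,2→10 5:p→5,9→11,y→5,x→10,2→12 6:p→6,9→6,y→6,x→6,2→6 7:p→7,9→7,y→13,x→6,2→14 8:p→8,9→8,y→8,x→13,2→12 9:p→6,9→9,y→15,x→14,2→9 10:p→10,9→16,y→10,x→6,2→17 11:p→11,9→11,y→18,x→16,2→19 12:p→6,9→19,y→12,x→17,2→12 13:p→13,9→13,y→13,x→6,2→17 14:p→6,9→14,y→20,x→6,2→14 15:p→6,9→15,y→15,x→20,2→12 16:p→16,9→16,y→21,x→6,2→22 17:p→6,9→22,y→17,x→6,2→17 18:p→18,9→23,y→18,x→21,2→24 19:p→6,9→19,y→24,x→22,2→19 20:p→6,9→20,y→20,x→6,2→17 21:p→21,9→25,y→21,x→6,2→26 22:p→6,9→22,y→26,x→6,2→22 23:p→23,9→6,y→23,x→25,2→27 24:p→6,9→27,y→24,x→26,2→24 25:p→25,9→6,y→25,x→6,2→28 26:p→6,9→28,y→26,x→6,2→26 27:p→6,9→6,y→27,x→28,2→27 28:p→6,9→6,y→28,x→6,2→28.
'xx': N↓-sim [36, 18, 1] end={s25} ∉↓L; 2/2 single-dels accept.
'22p': run [36, 30, 16, 1] end={s25} ∉↓L; 3/3 single-dels accept.
'y29y99': |S_i|=[36, 30, 20, 16, 12, 7, 1] end={s25} ∉↓L; 6/6 del acc.
3 obstructions.


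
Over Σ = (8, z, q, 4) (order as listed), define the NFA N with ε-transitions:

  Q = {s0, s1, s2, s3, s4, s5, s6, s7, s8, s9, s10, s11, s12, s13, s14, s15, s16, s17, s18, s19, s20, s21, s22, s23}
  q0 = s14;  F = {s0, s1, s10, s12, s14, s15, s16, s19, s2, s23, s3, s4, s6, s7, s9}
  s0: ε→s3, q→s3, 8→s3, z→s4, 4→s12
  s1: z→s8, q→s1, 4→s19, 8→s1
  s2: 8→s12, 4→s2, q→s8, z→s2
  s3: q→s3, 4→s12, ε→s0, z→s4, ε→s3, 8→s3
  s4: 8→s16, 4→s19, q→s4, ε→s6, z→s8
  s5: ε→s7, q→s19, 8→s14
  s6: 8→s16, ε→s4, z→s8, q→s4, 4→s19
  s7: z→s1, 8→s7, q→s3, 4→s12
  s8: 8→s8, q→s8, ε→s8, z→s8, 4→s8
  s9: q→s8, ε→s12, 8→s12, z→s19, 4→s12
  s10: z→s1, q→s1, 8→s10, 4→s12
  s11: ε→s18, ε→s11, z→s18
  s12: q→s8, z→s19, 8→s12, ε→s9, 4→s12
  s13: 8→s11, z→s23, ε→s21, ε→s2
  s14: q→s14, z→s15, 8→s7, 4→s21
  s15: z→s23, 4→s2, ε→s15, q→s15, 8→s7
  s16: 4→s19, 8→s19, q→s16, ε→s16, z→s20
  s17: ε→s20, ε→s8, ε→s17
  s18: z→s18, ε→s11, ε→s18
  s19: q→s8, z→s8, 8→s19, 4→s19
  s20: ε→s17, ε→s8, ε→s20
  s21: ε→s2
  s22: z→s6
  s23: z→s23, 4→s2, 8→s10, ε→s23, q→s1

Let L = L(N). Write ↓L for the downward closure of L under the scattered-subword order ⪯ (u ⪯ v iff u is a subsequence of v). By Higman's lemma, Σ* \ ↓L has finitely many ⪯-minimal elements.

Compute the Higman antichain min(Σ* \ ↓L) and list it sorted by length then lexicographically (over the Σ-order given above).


A = [4q, 8zz, zzqz, 8qz88q].

|Q|=24, |F|=15, |δ|=96 (25 ε).
min D↑ (13 st, q0=0, F={8}): 0:8→1,z→2,q→0,4→3 1:8→1,z→4,q→5,4→6 2:8→1,z→7,q→2,4→3 3:8→6,z→3,q→8,4→3 4:8→4,z→8,q→4,4→9 5:8→5,z→10,q→5,4→6 6:8→6,z→9,q→8,4→6 7:8→11,z→7,q→4,4→3 8:8→8,z→8,q→8,4→8 9:8→9,z→8,q→8,4→9 10:8→12,z→8,q→10,4→9 11:8→11,z→4,q→4,4→6 12:8→9,z→8,q→12,4→9 (ε-aug+det+¬).
'4q': run [19, 6, 1] end={s8} — reject; 2/2 deletions ∈↓L.
'8zz': N↓-sim [19, 14, 8, 3] end={s17,s20,s8} ∉↓L; 3/3 del acc.
'zzqz': run [19, 17, 13, 8, 3] end={s17,s20,s8} rej; 4/4 deletions ∈↓L.
'8qz88q': N↓-sim [19, 14, 12, 7, 5, 2, 1] end={s8} rej; 6/6 single-dels accept.
4 words, ⪯-incomp.


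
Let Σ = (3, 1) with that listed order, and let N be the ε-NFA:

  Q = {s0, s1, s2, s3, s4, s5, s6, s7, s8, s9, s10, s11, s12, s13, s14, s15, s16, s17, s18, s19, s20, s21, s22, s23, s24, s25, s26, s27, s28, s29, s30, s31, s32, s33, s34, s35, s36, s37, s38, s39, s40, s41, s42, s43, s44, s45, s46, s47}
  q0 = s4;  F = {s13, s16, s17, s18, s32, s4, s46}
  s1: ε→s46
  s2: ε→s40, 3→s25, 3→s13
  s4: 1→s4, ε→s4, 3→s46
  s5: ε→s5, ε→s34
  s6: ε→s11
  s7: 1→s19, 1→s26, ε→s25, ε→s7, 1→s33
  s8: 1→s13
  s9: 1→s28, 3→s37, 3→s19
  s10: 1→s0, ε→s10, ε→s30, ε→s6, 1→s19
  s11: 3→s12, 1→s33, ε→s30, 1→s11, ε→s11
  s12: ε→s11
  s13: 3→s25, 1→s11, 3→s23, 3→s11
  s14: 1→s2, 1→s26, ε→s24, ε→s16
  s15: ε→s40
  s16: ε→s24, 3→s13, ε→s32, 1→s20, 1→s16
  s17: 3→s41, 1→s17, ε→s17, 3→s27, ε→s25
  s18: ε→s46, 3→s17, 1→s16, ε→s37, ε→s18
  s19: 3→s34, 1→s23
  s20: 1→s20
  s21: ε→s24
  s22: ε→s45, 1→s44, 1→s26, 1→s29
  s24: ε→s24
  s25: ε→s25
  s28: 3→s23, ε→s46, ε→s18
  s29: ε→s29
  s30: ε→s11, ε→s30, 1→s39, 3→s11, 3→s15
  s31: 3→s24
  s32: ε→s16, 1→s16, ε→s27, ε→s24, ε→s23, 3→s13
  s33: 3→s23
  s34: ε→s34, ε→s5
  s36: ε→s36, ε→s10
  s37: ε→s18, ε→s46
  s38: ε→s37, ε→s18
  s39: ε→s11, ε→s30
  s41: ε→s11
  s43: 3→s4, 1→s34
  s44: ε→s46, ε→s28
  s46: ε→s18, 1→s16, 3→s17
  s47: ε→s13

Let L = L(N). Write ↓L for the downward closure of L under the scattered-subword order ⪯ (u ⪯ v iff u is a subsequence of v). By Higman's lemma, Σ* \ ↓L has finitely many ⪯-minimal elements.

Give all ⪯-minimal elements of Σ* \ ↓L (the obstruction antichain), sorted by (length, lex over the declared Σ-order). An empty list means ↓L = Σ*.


|Q|=48, |F|=7, |δ|=100 (52 ε).
min D↑ (6 st, q0=0, F={4}): 0:3→1,1→0 1:3→2,1→3 2:3→4,1→2 3:3→5,1→3 4:3→4,1→4 5:3→4,1→4 [Hopcroft].
'333': |S_i|=[21, 20, 13, 11] end={s11,s12,s15,s23,s25,s27,s30,s33,s39,s40,s41} — reject; 3/3 del acc.
'3131': N↓-sim [21, 20, 17, 12, 8] end={s11,s12,s15,s23,s30,s33,s39,s40} — reject; 4/4 del acc.
2 minimals (antichain).

A = [333, 3131].
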